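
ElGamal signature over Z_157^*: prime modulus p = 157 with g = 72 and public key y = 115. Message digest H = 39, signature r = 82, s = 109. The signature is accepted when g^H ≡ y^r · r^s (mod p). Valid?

Left side g^H mod p:
72^2 = 5184 ≡ 3
72^4 ≡ 3^2 = 9
72^8 ≡ 9^2 = 81
72^16 ≡ 81^2 = 6561 ≡ 124
72^32 ≡ 124^2 = 15376 ≡ 147
39 = 32 + 4 + 2 + 1, so 72^39 ≡ 147·9·3·72 ≡ 28 (mod 157)
Right side y^r · r^s mod p:
115^2 = 13225 ≡ 37
115^4 ≡ 37^2 = 1369 ≡ 113
115^8 ≡ 113^2 = 12769 ≡ 52
115^16 ≡ 52^2 = 2704 ≡ 35
115^32 ≡ 35^2 = 1225 ≡ 126
115^64 ≡ 126^2 = 15876 ≡ 19
82 = 64 + 16 + 2, so 115^82 ≡ 19·35·37 ≡ 113 (mod 157)
82^2 = 6724 ≡ 130
82^4 ≡ 130^2 = 16900 ≡ 101
82^8 ≡ 101^2 = 10201 ≡ 153
82^16 ≡ 153^2 = 23409 ≡ 16
82^32 ≡ 16^2 = 256 ≡ 99
82^64 ≡ 99^2 = 9801 ≡ 67
109 = 64 + 32 + 8 + 4 + 1, so 82^109 ≡ 67·99·153·101·82 ≡ 118 (mod 157)
113·118 = 13334 ≡ 146 (mod 157)
28 ≠ 146, so verification fails.

no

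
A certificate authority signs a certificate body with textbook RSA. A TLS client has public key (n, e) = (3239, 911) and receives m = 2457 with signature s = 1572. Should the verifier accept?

s^2 ≡ 1572^2 = 2471184 ≡ 3066
s^4 ≡ 3066^2 = 9400356 ≡ 778
s^8 ≡ 778^2 = 605284 ≡ 2830
s^16 ≡ 2830^2 = 8008900 ≡ 2092
s^32 ≡ 2092^2 = 4376464 ≡ 575
s^64 ≡ 575^2 = 330625 ≡ 247
s^128 ≡ 247^2 = 61009 ≡ 2707
s^256 ≡ 2707^2 = 7327849 ≡ 1231
s^512 ≡ 1231^2 = 1515361 ≡ 2748
911 = 512 + 256 + 128 + 8 + 4 + 2 + 1, so s^911 ≡ 2748·1231·2707·2830·778·3066·1572 ≡ 782 (mod 3239)
The recovered value 782 does not match the digest 2457.

reject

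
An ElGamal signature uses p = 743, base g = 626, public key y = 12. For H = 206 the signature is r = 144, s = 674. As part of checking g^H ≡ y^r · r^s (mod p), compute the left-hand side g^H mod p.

166

626^206 mod 743 = 166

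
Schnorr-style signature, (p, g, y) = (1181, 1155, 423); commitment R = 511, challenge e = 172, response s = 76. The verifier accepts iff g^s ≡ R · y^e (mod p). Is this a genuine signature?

g^s mod p:
Squares mod 1181: 1155^1≡1155, 1155^2≡676, 1155^4≡1110, 1155^8≡317, 1155^16≡104, 1155^32≡187, 1155^64≡720
76 = 64 + 8 + 4, so 1155^76 ≡ 720·317·1110 ≡ 642 (mod 1181)
R · y^e mod p:
Squares mod 1181: 423^1≡423, 423^2≡598, 423^4≡942, 423^8≡433, 423^16≡891, 423^32≡249, 423^64≡589, 423^128≡888
172 = 128 + 32 + 8 + 4, so 423^172 ≡ 888·249·433·942 ≡ 1127 (mod 1181)
511·1127 = 575897 ≡ 750 (mod 1181)
642 ≠ 750; the check fails.

forged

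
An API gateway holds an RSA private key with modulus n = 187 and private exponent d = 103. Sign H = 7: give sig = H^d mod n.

H^103 mod 187 = 46

46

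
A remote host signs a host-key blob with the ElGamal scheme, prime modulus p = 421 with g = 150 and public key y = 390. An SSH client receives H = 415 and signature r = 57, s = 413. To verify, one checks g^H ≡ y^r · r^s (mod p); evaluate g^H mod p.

150^415 mod 421 = 110

110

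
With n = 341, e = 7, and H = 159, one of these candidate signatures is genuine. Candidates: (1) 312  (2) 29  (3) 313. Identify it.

Candidate 1: Squares mod 341: 312^1≡312, 312^2≡159, 312^4≡47; 7 = 4 + 2 + 1, so 312^7 ≡ 47·159·312 ≡ 159 (mod 341)
  → matches H = 159
Candidate 2: Squares mod 341: 29^1≡29, 29^2≡159, 29^4≡47; 7 = 4 + 2 + 1, so 29^7 ≡ 47·159·29 ≡ 182 (mod 341)
Candidate 3: Squares mod 341: 313^1≡313, 313^2≡102, 313^4≡174; 7 = 4 + 2 + 1, so 313^7 ≡ 174·102·313 ≡ 234 (mod 341)

1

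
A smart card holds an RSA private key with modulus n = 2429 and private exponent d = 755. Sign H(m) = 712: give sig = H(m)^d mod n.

(H(m))^2 ≡ 712^2 = 506944 ≡ 1712
(H(m))^4 ≡ 1712^2 = 2930944 ≡ 1570
(H(m))^8 ≡ 1570^2 = 2464900 ≡ 1894
(H(m))^16 ≡ 1894^2 = 3587236 ≡ 2032
(H(m))^32 ≡ 2032^2 = 4129024 ≡ 2153
(H(m))^64 ≡ 2153^2 = 4635409 ≡ 877
(H(m))^128 ≡ 877^2 = 769129 ≡ 1565
(H(m))^256 ≡ 1565^2 = 2449225 ≡ 793
(H(m))^512 ≡ 793^2 = 628849 ≡ 2167
755 = 512 + 128 + 64 + 32 + 16 + 2 + 1, so (H(m))^755 ≡ 2167·1565·877·2153·2032·1712·712 ≡ 1109 (mod 2429)

1109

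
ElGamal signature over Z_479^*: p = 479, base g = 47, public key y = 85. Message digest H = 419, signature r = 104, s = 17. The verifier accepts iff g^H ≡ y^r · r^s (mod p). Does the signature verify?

does not verify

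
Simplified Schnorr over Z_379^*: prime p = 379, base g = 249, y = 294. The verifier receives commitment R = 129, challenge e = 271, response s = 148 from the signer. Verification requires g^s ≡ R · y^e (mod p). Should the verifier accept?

reject

g^s mod p:
Squares mod 379: 249^1≡249, 249^2≡224, 249^4≡148, 249^8≡301, 249^16≡20, 249^32≡21, 249^64≡62, 249^128≡54
148 = 128 + 16 + 4, so 249^148 ≡ 54·20·148 ≡ 281 (mod 379)
R · y^e mod p:
Squares mod 379: 294^1≡294, 294^2≡24, 294^4≡197, 294^8≡151, 294^16≡61, 294^32≡310, 294^64≡213, 294^128≡268, 294^256≡193
271 = 256 + 8 + 4 + 2 + 1, so 294^271 ≡ 193·151·197·24·294 ≡ 294 (mod 379)
129·294 = 37926 ≡ 26 (mod 379)
281 ≠ 26; the check fails.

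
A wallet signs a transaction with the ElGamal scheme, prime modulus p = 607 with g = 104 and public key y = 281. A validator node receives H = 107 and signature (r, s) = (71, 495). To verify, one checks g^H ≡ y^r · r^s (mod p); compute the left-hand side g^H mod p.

310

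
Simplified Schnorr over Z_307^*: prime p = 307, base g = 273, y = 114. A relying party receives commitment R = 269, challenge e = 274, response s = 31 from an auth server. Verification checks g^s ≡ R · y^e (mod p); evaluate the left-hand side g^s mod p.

115

Squares mod 307: 273^1≡273, 273^2≡235, 273^4≡272, 273^8≡304, 273^16≡9
31 = 16 + 8 + 4 + 2 + 1, so 273^31 ≡ 9·304·272·235·273 ≡ 115 (mod 307)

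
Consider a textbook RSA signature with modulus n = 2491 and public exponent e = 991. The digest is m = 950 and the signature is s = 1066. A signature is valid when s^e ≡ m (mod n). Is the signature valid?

invalid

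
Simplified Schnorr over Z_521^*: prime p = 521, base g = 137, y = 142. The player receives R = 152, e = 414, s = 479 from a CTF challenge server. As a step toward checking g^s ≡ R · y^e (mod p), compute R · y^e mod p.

257

Squares mod 521: 142^1≡142, 142^2≡366, 142^4≡59, 142^8≡355, 142^16≡464, 142^32≡123, 142^64≡20, 142^128≡400, 142^256≡53
414 = 256 + 128 + 16 + 8 + 4 + 2, so 142^414 ≡ 53·400·464·355·59·366 ≡ 437 (mod 521)
R · y^e ≡ 152·437 = 66424 ≡ 257 (mod 521)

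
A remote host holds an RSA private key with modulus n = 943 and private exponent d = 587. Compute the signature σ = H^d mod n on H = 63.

Squares mod 943: H^1≡63, H^2≡197, H^4≡146, H^8≡570, H^16≡508, H^32≡625, H^64≡223, H^128≡693, H^256≡262, H^512≡748
587 = 512 + 64 + 8 + 2 + 1, so H^587 ≡ 748·223·570·197·63 ≡ 153 (mod 943)

153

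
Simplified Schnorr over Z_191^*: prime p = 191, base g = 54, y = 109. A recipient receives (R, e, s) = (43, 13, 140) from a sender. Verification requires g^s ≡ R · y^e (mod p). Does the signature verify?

g^s mod p:
54^2 = 2916 ≡ 51
54^4 ≡ 51^2 = 2601 ≡ 118
54^8 ≡ 118^2 = 13924 ≡ 172
54^16 ≡ 172^2 = 29584 ≡ 170
54^32 ≡ 170^2 = 28900 ≡ 59
54^64 ≡ 59^2 = 3481 ≡ 43
54^128 ≡ 43^2 = 1849 ≡ 130
140 = 128 + 8 + 4, so 54^140 ≡ 130·172·118 ≡ 6 (mod 191)
R · y^e mod p:
109^2 = 11881 ≡ 39
109^4 ≡ 39^2 = 1521 ≡ 184
109^8 ≡ 184^2 = 33856 ≡ 49
13 = 8 + 4 + 1, so 109^13 ≡ 49·184·109 ≡ 49 (mod 191)
43·49 = 2107 ≡ 6 (mod 191)
6 ≡ 6 (mod 191); signature holds.

verifies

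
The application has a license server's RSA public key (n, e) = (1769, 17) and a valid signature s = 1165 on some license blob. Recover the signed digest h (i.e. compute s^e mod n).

Squares mod 1769: s^1≡1165, s^2≡402, s^4≡625, s^8≡1445, s^16≡605
17 = 16 + 1, so s^17 ≡ 605·1165 ≡ 763 (mod 1769)

763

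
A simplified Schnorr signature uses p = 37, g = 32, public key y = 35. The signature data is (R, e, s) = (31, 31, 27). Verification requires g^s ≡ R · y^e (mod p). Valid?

no

g^s mod p:
32^2 = 1024 ≡ 25
32^4 ≡ 25^2 = 625 ≡ 33
32^8 ≡ 33^2 = 1089 ≡ 16
32^16 ≡ 16^2 = 256 ≡ 34
27 = 16 + 8 + 2 + 1, so 32^27 ≡ 34·16·25·32 ≡ 6 (mod 37)
R · y^e mod p:
35^2 = 1225 ≡ 4
35^4 ≡ 4^2 = 16
35^8 ≡ 16^2 = 256 ≡ 34
35^16 ≡ 34^2 = 1156 ≡ 9
31 = 16 + 8 + 4 + 2 + 1, so 35^31 ≡ 9·34·16·4·35 ≡ 15 (mod 37)
31·15 = 465 ≡ 21 (mod 37)
6 ≠ 21; the check fails.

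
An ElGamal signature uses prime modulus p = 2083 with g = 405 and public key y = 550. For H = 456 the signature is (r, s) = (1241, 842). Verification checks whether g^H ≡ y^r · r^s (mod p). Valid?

Left side g^H mod p:
Squares mod 2083: 405^1≡405, 405^2≡1551, 405^4≡1819, 405^8≡957, 405^16≡1412, 405^32≡313, 405^64≡68, 405^128≡458, 405^256≡1464
456 = 256 + 128 + 64 + 8, so 405^456 ≡ 1464·458·68·957 ≡ 674 (mod 2083)
Right side y^r · r^s mod p:
Squares mod 2083: 550^1≡550, 550^2≡465, 550^4≡1676, 550^8≡1092, 550^16≡988, 550^32≡1300, 550^64≡687, 550^128≡1211, 550^256≡89, 550^512≡1672, 550^1024≡198
1241 = 1024 + 128 + 64 + 16 + 8 + 1, so 550^1241 ≡ 198·1211·687·988·1092·550 ≡ 760 (mod 2083)
Squares mod 2083: 1241^1≡1241, 1241^2≡744, 1241^4≡1541, 1241^8≡61, 1241^16≡1638, 1241^32≡140, 1241^64≡853, 1241^128≡642, 1241^256≡1813, 1241^512≡2078
842 = 512 + 256 + 64 + 8 + 2, so 1241^842 ≡ 2078·1813·853·61·744 ≡ 116 (mod 2083)
760·116 = 88160 ≡ 674 (mod 2083)
674 ≡ 674 (mod 2083), so the signature is genuine.

yes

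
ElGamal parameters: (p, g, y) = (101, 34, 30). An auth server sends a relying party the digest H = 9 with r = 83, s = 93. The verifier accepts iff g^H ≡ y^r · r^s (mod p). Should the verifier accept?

Left side g^H mod p:
Squares mod 101: 34^1≡34, 34^2≡45, 34^4≡5, 34^8≡25
9 = 8 + 1, so 34^9 ≡ 25·34 ≡ 42 (mod 101)
Right side y^r · r^s mod p:
Squares mod 101: 30^1≡30, 30^2≡92, 30^4≡81, 30^8≡97, 30^16≡16, 30^32≡54, 30^64≡88
83 = 64 + 16 + 2 + 1, so 30^83 ≡ 88·16·92·30 ≡ 4 (mod 101)
Squares mod 101: 83^1≡83, 83^2≡21, 83^4≡37, 83^8≡56, 83^16≡5, 83^32≡25, 83^64≡19
93 = 64 + 16 + 8 + 4 + 1, so 83^93 ≡ 19·5·56·37·83 ≡ 61 (mod 101)
4·61 = 244 ≡ 42 (mod 101)
42 ≡ 42 (mod 101), so the signature is genuine.

accept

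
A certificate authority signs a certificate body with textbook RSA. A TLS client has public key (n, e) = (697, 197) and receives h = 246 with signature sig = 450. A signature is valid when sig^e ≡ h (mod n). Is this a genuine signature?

Squares mod 697: sig^1≡450, sig^2≡370, sig^4≡288, sig^8≡1, sig^16≡1, sig^32≡1, sig^64≡1, sig^128≡1
197 = 128 + 64 + 4 + 1, so sig^197 ≡ 1·1·288·450 ≡ 655 (mod 697)
The recovered value 655 does not match the digest 246.

forged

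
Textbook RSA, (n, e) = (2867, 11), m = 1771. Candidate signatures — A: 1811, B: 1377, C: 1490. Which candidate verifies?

B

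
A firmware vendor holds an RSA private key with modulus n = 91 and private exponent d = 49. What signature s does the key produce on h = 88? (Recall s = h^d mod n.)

88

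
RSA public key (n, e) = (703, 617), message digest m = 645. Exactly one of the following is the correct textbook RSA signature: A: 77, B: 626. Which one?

B

Candidate A: 77^2 = 5929 ≡ 305; 77^4 ≡ 305^2 = 93025 ≡ 229; 77^8 ≡ 229^2 = 52441 ≡ 419; 77^16 ≡ 419^2 = 175561 ≡ 514; 77^32 ≡ 514^2 = 264196 ≡ 571; 77^64 ≡ 571^2 = 326041 ≡ 552; 77^128 ≡ 552^2 = 304704 ≡ 305; 77^256 ≡ 305^2 = 93025 ≡ 229; 77^512 ≡ 229^2 = 52441 ≡ 419; 617 = 512 + 64 + 32 + 8 + 1, so 77^617 ≡ 419·552·571·419·77 ≡ 58 (mod 703)
Candidate B: 626^2 = 391876 ≡ 305; 626^4 ≡ 305^2 = 93025 ≡ 229; 626^8 ≡ 229^2 = 52441 ≡ 419; 626^16 ≡ 419^2 = 175561 ≡ 514; 626^32 ≡ 514^2 = 264196 ≡ 571; 626^64 ≡ 571^2 = 326041 ≡ 552; 626^128 ≡ 552^2 = 304704 ≡ 305; 626^256 ≡ 305^2 = 93025 ≡ 229; 626^512 ≡ 229^2 = 52441 ≡ 419; 617 = 512 + 64 + 32 + 8 + 1, so 626^617 ≡ 419·552·571·419·626 ≡ 645 (mod 703)
  → matches m = 645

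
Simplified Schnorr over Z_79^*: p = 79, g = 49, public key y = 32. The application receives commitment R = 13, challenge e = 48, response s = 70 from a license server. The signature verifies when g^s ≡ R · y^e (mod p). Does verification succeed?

g^s mod p:
Squares mod 79: 49^1≡49, 49^2≡31, 49^4≡13, 49^8≡11, 49^16≡42, 49^32≡26, 49^64≡44
70 = 64 + 4 + 2, so 49^70 ≡ 44·13·31 ≡ 36 (mod 79)
R · y^e mod p:
Squares mod 79: 32^1≡32, 32^2≡76, 32^4≡9, 32^8≡2, 32^16≡4, 32^32≡16
48 = 32 + 16, so 32^48 ≡ 16·4 ≡ 64 (mod 79)
13·64 = 832 ≡ 42 (mod 79)
36 ≠ 42; the check fails.

fails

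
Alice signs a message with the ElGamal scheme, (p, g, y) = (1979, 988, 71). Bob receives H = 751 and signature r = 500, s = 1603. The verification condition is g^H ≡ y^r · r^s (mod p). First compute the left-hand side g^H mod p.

988^2 = 976144 ≡ 497
988^4 ≡ 497^2 = 247009 ≡ 1613
988^8 ≡ 1613^2 = 2601769 ≡ 1363
988^16 ≡ 1363^2 = 1857769 ≡ 1467
988^32 ≡ 1467^2 = 2152089 ≡ 916
988^64 ≡ 916^2 = 839056 ≡ 1939
988^128 ≡ 1939^2 = 3759721 ≡ 1600
988^256 ≡ 1600^2 = 2560000 ≡ 1153
988^512 ≡ 1153^2 = 1329409 ≡ 1500
751 = 512 + 128 + 64 + 32 + 8 + 4 + 2 + 1, so 988^751 ≡ 1500·1600·1939·916·1363·1613·497·988 ≡ 1046 (mod 1979)

1046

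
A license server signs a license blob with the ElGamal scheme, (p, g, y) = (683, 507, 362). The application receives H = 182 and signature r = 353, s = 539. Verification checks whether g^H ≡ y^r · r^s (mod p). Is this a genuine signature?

forged

Left side g^H mod p:
507^182 mod 683 = 55
Right side y^r · r^s mod p:
362^353 mod 683 = 526
353^539 mod 683 = 311
526·311 = 163586 ≡ 349 (mod 683)
55 ≠ 349, so verification fails.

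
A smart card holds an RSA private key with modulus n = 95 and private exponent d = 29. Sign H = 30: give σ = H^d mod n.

H^2 ≡ 30^2 = 900 ≡ 45
H^4 ≡ 45^2 = 2025 ≡ 30
H^8 ≡ 30^2 = 900 ≡ 45
H^16 ≡ 45^2 = 2025 ≡ 30
29 = 16 + 8 + 4 + 1, so H^29 ≡ 30·45·30·30 ≡ 45 (mod 95)

45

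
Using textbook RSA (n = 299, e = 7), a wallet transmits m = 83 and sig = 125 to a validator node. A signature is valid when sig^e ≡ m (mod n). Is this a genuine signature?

genuine

sig^7 mod 299 = 83
Since 83 equals the digest 83, verification succeeds.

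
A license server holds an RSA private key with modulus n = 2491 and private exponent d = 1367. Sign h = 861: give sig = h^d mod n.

1441

h^2 ≡ 861^2 = 741321 ≡ 1494
h^4 ≡ 1494^2 = 2232036 ≡ 100
h^8 ≡ 100^2 = 10000 ≡ 36
h^16 ≡ 36^2 = 1296
h^32 ≡ 1296^2 = 1679616 ≡ 682
h^64 ≡ 682^2 = 465124 ≡ 1798
h^128 ≡ 1798^2 = 3232804 ≡ 1977
h^256 ≡ 1977^2 = 3908529 ≡ 150
h^512 ≡ 150^2 = 22500 ≡ 81
h^1024 ≡ 81^2 = 6561 ≡ 1579
1367 = 1024 + 256 + 64 + 16 + 4 + 2 + 1, so h^1367 ≡ 1579·150·1798·1296·100·1494·861 ≡ 1441 (mod 2491)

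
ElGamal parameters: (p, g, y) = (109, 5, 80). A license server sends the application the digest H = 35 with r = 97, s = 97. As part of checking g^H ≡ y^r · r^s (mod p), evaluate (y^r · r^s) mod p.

78

80^97 mod 109 = 97
97^97 mod 109 = 48
y^r · r^s ≡ 97·48 = 4656 ≡ 78 (mod 109)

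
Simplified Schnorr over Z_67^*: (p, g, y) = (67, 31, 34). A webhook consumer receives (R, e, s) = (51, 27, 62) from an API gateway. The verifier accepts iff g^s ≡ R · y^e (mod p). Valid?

yes

g^s mod p:
31^2 = 961 ≡ 23
31^4 ≡ 23^2 = 529 ≡ 60
31^8 ≡ 60^2 = 3600 ≡ 49
31^16 ≡ 49^2 = 2401 ≡ 56
31^32 ≡ 56^2 = 3136 ≡ 54
62 = 32 + 16 + 8 + 4 + 2, so 31^62 ≡ 54·56·49·60·23 ≡ 19 (mod 67)
R · y^e mod p:
34^2 = 1156 ≡ 17
34^4 ≡ 17^2 = 289 ≡ 21
34^8 ≡ 21^2 = 441 ≡ 39
34^16 ≡ 39^2 = 1521 ≡ 47
27 = 16 + 8 + 2 + 1, so 34^27 ≡ 47·39·17·34 ≡ 3 (mod 67)
51·3 = 153 ≡ 19 (mod 67)
19 ≡ 19 (mod 67); signature holds.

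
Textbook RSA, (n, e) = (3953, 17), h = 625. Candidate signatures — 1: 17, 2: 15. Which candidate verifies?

Candidate 1: 17^2 = 289; 17^4 ≡ 289^2 = 83521 ≡ 508; 17^8 ≡ 508^2 = 258064 ≡ 1119; 17^16 ≡ 1119^2 = 1252161 ≡ 3013; 17 = 16 + 1, so 17^17 ≡ 3013·17 ≡ 3785 (mod 3953)
Candidate 2: 15^2 = 225; 15^4 ≡ 225^2 = 50625 ≡ 3189; 15^8 ≡ 3189^2 = 10169721 ≡ 2605; 15^16 ≡ 2605^2 = 6786025 ≡ 2677; 17 = 16 + 1, so 15^17 ≡ 2677·15 ≡ 625 (mod 3953)
  → matches h = 625

2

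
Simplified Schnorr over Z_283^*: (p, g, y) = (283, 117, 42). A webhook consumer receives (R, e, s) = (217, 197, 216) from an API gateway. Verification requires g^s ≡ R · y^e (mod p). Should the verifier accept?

reject

g^s mod p:
117^2 = 13689 ≡ 105
117^4 ≡ 105^2 = 11025 ≡ 271
117^8 ≡ 271^2 = 73441 ≡ 144
117^16 ≡ 144^2 = 20736 ≡ 77
117^32 ≡ 77^2 = 5929 ≡ 269
117^64 ≡ 269^2 = 72361 ≡ 196
117^128 ≡ 196^2 = 38416 ≡ 211
216 = 128 + 64 + 16 + 8, so 117^216 ≡ 211·196·77·144 ≡ 240 (mod 283)
R · y^e mod p:
42^2 = 1764 ≡ 66
42^4 ≡ 66^2 = 4356 ≡ 111
42^8 ≡ 111^2 = 12321 ≡ 152
42^16 ≡ 152^2 = 23104 ≡ 181
42^32 ≡ 181^2 = 32761 ≡ 216
42^64 ≡ 216^2 = 46656 ≡ 244
42^128 ≡ 244^2 = 59536 ≡ 106
197 = 128 + 64 + 4 + 1, so 42^197 ≡ 106·244·111·42 ≡ 158 (mod 283)
217·158 = 34286 ≡ 43 (mod 283)
240 ≠ 43; the check fails.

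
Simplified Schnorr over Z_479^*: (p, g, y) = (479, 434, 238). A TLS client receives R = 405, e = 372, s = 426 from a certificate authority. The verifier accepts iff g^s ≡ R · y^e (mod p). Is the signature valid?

valid

g^s mod p:
434^2 = 188356 ≡ 109
434^4 ≡ 109^2 = 11881 ≡ 385
434^8 ≡ 385^2 = 148225 ≡ 214
434^16 ≡ 214^2 = 45796 ≡ 291
434^32 ≡ 291^2 = 84681 ≡ 377
434^64 ≡ 377^2 = 142129 ≡ 345
434^128 ≡ 345^2 = 119025 ≡ 233
434^256 ≡ 233^2 = 54289 ≡ 162
426 = 256 + 128 + 32 + 8 + 2, so 434^426 ≡ 162·233·377·214·109 ≡ 336 (mod 479)
R · y^e mod p:
238^2 = 56644 ≡ 122
238^4 ≡ 122^2 = 14884 ≡ 35
238^8 ≡ 35^2 = 1225 ≡ 267
238^16 ≡ 267^2 = 71289 ≡ 397
238^32 ≡ 397^2 = 157609 ≡ 18
238^64 ≡ 18^2 = 324
238^128 ≡ 324^2 = 104976 ≡ 75
238^256 ≡ 75^2 = 5625 ≡ 356
372 = 256 + 64 + 32 + 16 + 4, so 238^372 ≡ 356·324·18·397·35 ≡ 345 (mod 479)
405·345 = 139725 ≡ 336 (mod 479)
336 ≡ 336 (mod 479); signature holds.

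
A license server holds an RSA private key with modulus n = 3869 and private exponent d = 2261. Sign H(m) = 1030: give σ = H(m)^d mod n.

(H(m))^2 ≡ 1030^2 = 1060900 ≡ 794
(H(m))^4 ≡ 794^2 = 630436 ≡ 3658
(H(m))^8 ≡ 3658^2 = 13380964 ≡ 1962
(H(m))^16 ≡ 1962^2 = 3849444 ≡ 3658
(H(m))^32 ≡ 3658^2 = 13380964 ≡ 1962
(H(m))^64 ≡ 1962^2 = 3849444 ≡ 3658
(H(m))^128 ≡ 3658^2 = 13380964 ≡ 1962
(H(m))^256 ≡ 1962^2 = 3849444 ≡ 3658
(H(m))^512 ≡ 3658^2 = 13380964 ≡ 1962
(H(m))^1024 ≡ 1962^2 = 3849444 ≡ 3658
(H(m))^2048 ≡ 3658^2 = 13380964 ≡ 1962
2261 = 2048 + 128 + 64 + 16 + 4 + 1, so (H(m))^2261 ≡ 1962·1962·3658·3658·3658·1030 ≡ 3203 (mod 3869)

3203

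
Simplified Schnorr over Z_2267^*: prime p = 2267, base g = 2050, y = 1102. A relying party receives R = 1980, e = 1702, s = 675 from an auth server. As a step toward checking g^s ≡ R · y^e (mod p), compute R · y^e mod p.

1102^2 = 1214404 ≡ 1559
1102^4 ≡ 1559^2 = 2430481 ≡ 257
1102^8 ≡ 257^2 = 66049 ≡ 306
1102^16 ≡ 306^2 = 93636 ≡ 689
1102^32 ≡ 689^2 = 474721 ≡ 918
1102^64 ≡ 918^2 = 842724 ≡ 1667
1102^128 ≡ 1667^2 = 2778889 ≡ 1814
1102^256 ≡ 1814^2 = 3290596 ≡ 1179
1102^512 ≡ 1179^2 = 1390041 ≡ 370
1102^1024 ≡ 370^2 = 136900 ≡ 880
1702 = 1024 + 512 + 128 + 32 + 4 + 2, so 1102^1702 ≡ 880·370·1814·918·257·1559 ≡ 583 (mod 2267)
R · y^e ≡ 1980·583 = 1154340 ≡ 437 (mod 2267)

437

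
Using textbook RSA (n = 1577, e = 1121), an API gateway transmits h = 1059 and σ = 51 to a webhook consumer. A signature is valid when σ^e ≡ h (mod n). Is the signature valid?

σ^2 ≡ 51^2 = 2601 ≡ 1024
σ^4 ≡ 1024^2 = 1048576 ≡ 1448
σ^8 ≡ 1448^2 = 2096704 ≡ 871
σ^16 ≡ 871^2 = 758641 ≡ 104
σ^32 ≡ 104^2 = 10816 ≡ 1354
σ^64 ≡ 1354^2 = 1833316 ≡ 842
σ^128 ≡ 842^2 = 708964 ≡ 891
σ^256 ≡ 891^2 = 793881 ≡ 650
σ^512 ≡ 650^2 = 422500 ≡ 1441
σ^1024 ≡ 1441^2 = 2076481 ≡ 1149
1121 = 1024 + 64 + 32 + 1, so σ^1121 ≡ 1149·842·1354·51 ≡ 1059 (mod 1577)
Since 1059 equals the digest 1059, verification succeeds.

valid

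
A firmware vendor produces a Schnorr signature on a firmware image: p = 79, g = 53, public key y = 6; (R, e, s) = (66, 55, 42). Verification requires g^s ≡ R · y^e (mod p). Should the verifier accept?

accept

g^s mod p:
53^2 = 2809 ≡ 44
53^4 ≡ 44^2 = 1936 ≡ 40
53^8 ≡ 40^2 = 1600 ≡ 20
53^16 ≡ 20^2 = 400 ≡ 5
53^32 ≡ 5^2 = 25
42 = 32 + 8 + 2, so 53^42 ≡ 25·20·44 ≡ 38 (mod 79)
R · y^e mod p:
6^2 = 36
6^4 ≡ 36^2 = 1296 ≡ 32
6^8 ≡ 32^2 = 1024 ≡ 76
6^16 ≡ 76^2 = 5776 ≡ 9
6^32 ≡ 9^2 = 81 ≡ 2
55 = 32 + 16 + 4 + 2 + 1, so 6^55 ≡ 2·9·32·36·6 ≡ 70 (mod 79)
66·70 = 4620 ≡ 38 (mod 79)
38 ≡ 38 (mod 79); signature holds.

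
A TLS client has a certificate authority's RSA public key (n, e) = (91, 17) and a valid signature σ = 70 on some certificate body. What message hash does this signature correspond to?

σ^2 ≡ 70^2 = 4900 ≡ 77
σ^4 ≡ 77^2 = 5929 ≡ 14
σ^8 ≡ 14^2 = 196 ≡ 14
σ^16 ≡ 14^2 = 196 ≡ 14
17 = 16 + 1, so σ^17 ≡ 14·70 ≡ 70 (mod 91)

70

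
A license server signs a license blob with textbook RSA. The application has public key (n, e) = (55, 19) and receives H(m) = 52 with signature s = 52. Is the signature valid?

Squares mod 55: s^1≡52, s^2≡9, s^4≡26, s^8≡16, s^16≡36
19 = 16 + 2 + 1, so s^19 ≡ 36·9·52 ≡ 18 (mod 55)
s^19 mod 55 = 18, but H(m) = 52.

invalid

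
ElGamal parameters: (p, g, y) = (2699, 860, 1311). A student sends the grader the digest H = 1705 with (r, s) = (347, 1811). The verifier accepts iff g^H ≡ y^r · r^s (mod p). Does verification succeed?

Left side g^H mod p:
Squares mod 2699: 860^1≡860, 860^2≡74, 860^4≡78, 860^8≡686, 860^16≡970, 860^32≡1648, 860^64≡710, 860^128≡2086, 860^256≡608, 860^512≡2600, 860^1024≡1704
1705 = 1024 + 512 + 128 + 32 + 8 + 1, so 860^1705 ≡ 1704·2600·2086·1648·686·860 ≡ 2039 (mod 2699)
Right side y^r · r^s mod p:
Squares mod 2699: 1311^1≡1311, 1311^2≡2157, 1311^4≡2272, 1311^8≡1496, 1311^16≡545, 1311^32≡135, 1311^64≡2031, 1311^128≡889, 1311^256≡2213
347 = 256 + 64 + 16 + 8 + 2 + 1, so 1311^347 ≡ 2213·2031·545·1496·2157·1311 ≡ 1901 (mod 2699)
Squares mod 2699: 347^1≡347, 347^2≡1653, 347^4≡1021, 347^8≡627, 347^16≡1774, 347^32≡42, 347^64≡1764, 347^128≡2448, 347^256≡924, 347^512≡892, 347^1024≡2158
1811 = 1024 + 512 + 256 + 16 + 2 + 1, so 347^1811 ≡ 2158·892·924·1774·1653·347 ≡ 1693 (mod 2699)
1901·1693 = 3218393 ≡ 1185 (mod 2699)
2039 ≠ 1185, so verification fails.

fails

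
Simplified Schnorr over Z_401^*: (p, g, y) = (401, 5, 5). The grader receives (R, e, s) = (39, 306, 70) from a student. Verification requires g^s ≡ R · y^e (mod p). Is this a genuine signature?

g^s mod p:
5^2 = 25
5^4 ≡ 25^2 = 625 ≡ 224
5^8 ≡ 224^2 = 50176 ≡ 51
5^16 ≡ 51^2 = 2601 ≡ 195
5^32 ≡ 195^2 = 38025 ≡ 331
5^64 ≡ 331^2 = 109561 ≡ 88
70 = 64 + 4 + 2, so 5^70 ≡ 88·224·25 ≡ 372 (mod 401)
R · y^e mod p:
5^2 = 25
5^4 ≡ 25^2 = 625 ≡ 224
5^8 ≡ 224^2 = 50176 ≡ 51
5^16 ≡ 51^2 = 2601 ≡ 195
5^32 ≡ 195^2 = 38025 ≡ 331
5^64 ≡ 331^2 = 109561 ≡ 88
5^128 ≡ 88^2 = 7744 ≡ 125
5^256 ≡ 125^2 = 15625 ≡ 387
306 = 256 + 32 + 16 + 2, so 5^306 ≡ 387·331·195·25 ≡ 387 (mod 401)
39·387 = 15093 ≡ 256 (mod 401)
372 ≠ 256; the check fails.

forged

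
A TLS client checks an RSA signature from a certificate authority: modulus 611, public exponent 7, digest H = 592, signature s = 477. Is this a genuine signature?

forged

s^2 ≡ 477^2 = 227529 ≡ 237
s^4 ≡ 237^2 = 56169 ≡ 568
7 = 4 + 2 + 1, so s^7 ≡ 568·237·477 ≡ 9 (mod 611)
The recovered value 9 does not match the digest 592.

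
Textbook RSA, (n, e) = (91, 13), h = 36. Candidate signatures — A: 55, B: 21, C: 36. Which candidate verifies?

Candidate A: Squares mod 91: 55^1≡55, 55^2≡22, 55^4≡29, 55^8≡22; 13 = 8 + 4 + 1, so 55^13 ≡ 22·29·55 ≡ 55 (mod 91)
Candidate B: Squares mod 91: 21^1≡21, 21^2≡77, 21^4≡14, 21^8≡14; 13 = 8 + 4 + 1, so 21^13 ≡ 14·14·21 ≡ 21 (mod 91)
Candidate C: Squares mod 91: 36^1≡36, 36^2≡22, 36^4≡29, 36^8≡22; 13 = 8 + 4 + 1, so 36^13 ≡ 22·29·36 ≡ 36 (mod 91)
  → matches h = 36

C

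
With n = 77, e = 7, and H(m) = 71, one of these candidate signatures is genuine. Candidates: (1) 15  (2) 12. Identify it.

1

Candidate 1: Squares mod 77: 15^1≡15, 15^2≡71, 15^4≡36; 7 = 4 + 2 + 1, so 15^7 ≡ 36·71·15 ≡ 71 (mod 77)
  → matches H(m) = 71
Candidate 2: Squares mod 77: 12^1≡12, 12^2≡67, 12^4≡23; 7 = 4 + 2 + 1, so 12^7 ≡ 23·67·12 ≡ 12 (mod 77)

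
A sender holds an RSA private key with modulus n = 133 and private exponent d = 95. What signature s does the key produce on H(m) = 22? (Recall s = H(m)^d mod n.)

15

(H(m))^2 ≡ 22^2 = 484 ≡ 85
(H(m))^4 ≡ 85^2 = 7225 ≡ 43
(H(m))^8 ≡ 43^2 = 1849 ≡ 120
(H(m))^16 ≡ 120^2 = 14400 ≡ 36
(H(m))^32 ≡ 36^2 = 1296 ≡ 99
(H(m))^64 ≡ 99^2 = 9801 ≡ 92
95 = 64 + 16 + 8 + 4 + 2 + 1, so (H(m))^95 ≡ 92·36·120·43·85·22 ≡ 15 (mod 133)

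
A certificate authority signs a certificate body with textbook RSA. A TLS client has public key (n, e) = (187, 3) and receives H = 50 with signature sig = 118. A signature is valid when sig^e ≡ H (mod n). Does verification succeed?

passes

sig^2 ≡ 118^2 = 13924 ≡ 86
3 = 2 + 1, so sig^3 ≡ 86·118 ≡ 50 (mod 187)
Since 50 equals the digest 50, verification succeeds.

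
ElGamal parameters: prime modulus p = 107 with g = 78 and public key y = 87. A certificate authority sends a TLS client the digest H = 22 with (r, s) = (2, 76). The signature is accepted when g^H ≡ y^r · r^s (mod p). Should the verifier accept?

Left side g^H mod p:
Squares mod 107: 78^1≡78, 78^2≡92, 78^4≡11, 78^8≡14, 78^16≡89
22 = 16 + 4 + 2, so 78^22 ≡ 89·11·92 ≡ 81 (mod 107)
Right side y^r · r^s mod p:
Squares mod 107: 87^1≡87, 87^2≡79
87^2 ≡ 79 (mod 107)
Squares mod 107: 2^1≡2, 2^2≡4, 2^4≡16, 2^8≡42, 2^16≡52, 2^32≡29, 2^64≡92
76 = 64 + 8 + 4, so 2^76 ≡ 92·42·16 ≡ 85 (mod 107)
79·85 = 6715 ≡ 81 (mod 107)
81 ≡ 81 (mod 107), so the signature is genuine.

accept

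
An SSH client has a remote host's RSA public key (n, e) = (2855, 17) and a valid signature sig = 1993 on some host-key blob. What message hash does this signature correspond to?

sig^17 mod 2855 = 2663

2663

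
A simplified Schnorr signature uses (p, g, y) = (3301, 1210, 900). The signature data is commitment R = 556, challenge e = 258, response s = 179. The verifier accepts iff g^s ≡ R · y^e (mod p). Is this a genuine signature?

g^s mod p:
1210^2 = 1464100 ≡ 1757
1210^4 ≡ 1757^2 = 3087049 ≡ 614
1210^8 ≡ 614^2 = 376996 ≡ 682
1210^16 ≡ 682^2 = 465124 ≡ 2984
1210^32 ≡ 2984^2 = 8904256 ≡ 1459
1210^64 ≡ 1459^2 = 2128681 ≡ 2837
1210^128 ≡ 2837^2 = 8048569 ≡ 731
179 = 128 + 32 + 16 + 2 + 1, so 1210^179 ≡ 731·1459·2984·1757·1210 ≡ 1351 (mod 3301)
R · y^e mod p:
900^2 = 810000 ≡ 1255
900^4 ≡ 1255^2 = 1575025 ≡ 448
900^8 ≡ 448^2 = 200704 ≡ 2644
900^16 ≡ 2644^2 = 6990736 ≡ 2519
900^32 ≡ 2519^2 = 6345361 ≡ 839
900^64 ≡ 839^2 = 703921 ≡ 808
900^128 ≡ 808^2 = 652864 ≡ 2567
900^256 ≡ 2567^2 = 6589489 ≡ 693
258 = 256 + 2, so 900^258 ≡ 693·1255 ≡ 1552 (mod 3301)
556·1552 = 862912 ≡ 1351 (mod 3301)
1351 ≡ 1351 (mod 3301); signature holds.

genuine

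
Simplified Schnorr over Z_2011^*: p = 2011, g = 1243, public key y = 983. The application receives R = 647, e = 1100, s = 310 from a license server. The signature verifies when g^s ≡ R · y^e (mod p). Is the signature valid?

g^s mod p:
1243^2 = 1545049 ≡ 601
1243^4 ≡ 601^2 = 361201 ≡ 1232
1243^8 ≡ 1232^2 = 1517824 ≡ 1530
1243^16 ≡ 1530^2 = 2340900 ≡ 96
1243^32 ≡ 96^2 = 9216 ≡ 1172
1243^64 ≡ 1172^2 = 1373584 ≡ 71
1243^128 ≡ 71^2 = 5041 ≡ 1019
1243^256 ≡ 1019^2 = 1038361 ≡ 685
310 = 256 + 32 + 16 + 4 + 2, so 1243^310 ≡ 685·1172·96·1232·601 ≡ 1484 (mod 2011)
R · y^e mod p:
983^2 = 966289 ≡ 1009
983^4 ≡ 1009^2 = 1018081 ≡ 515
983^8 ≡ 515^2 = 265225 ≡ 1784
983^16 ≡ 1784^2 = 3182656 ≡ 1254
983^32 ≡ 1254^2 = 1572516 ≡ 1925
983^64 ≡ 1925^2 = 3705625 ≡ 1363
983^128 ≡ 1363^2 = 1857769 ≡ 1616
983^256 ≡ 1616^2 = 2611456 ≡ 1178
983^512 ≡ 1178^2 = 1387684 ≡ 94
983^1024 ≡ 94^2 = 8836 ≡ 792
1100 = 1024 + 64 + 8 + 4, so 983^1100 ≡ 792·1363·1784·515 ≡ 1143 (mod 2011)
647·1143 = 739521 ≡ 1484 (mod 2011)
1484 ≡ 1484 (mod 2011); signature holds.

valid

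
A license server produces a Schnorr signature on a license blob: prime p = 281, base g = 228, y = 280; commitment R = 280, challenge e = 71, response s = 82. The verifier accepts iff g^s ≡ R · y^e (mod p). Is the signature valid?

g^s mod p:
228^2 = 51984 ≡ 280
228^4 ≡ 280^2 = 78400 ≡ 1
228^8 ≡ 1^2 = 1
228^16 ≡ 1^2 = 1
228^32 ≡ 1^2 = 1
228^64 ≡ 1^2 = 1
82 = 64 + 16 + 2, so 228^82 ≡ 1·1·280 ≡ 280 (mod 281)
R · y^e mod p:
280^2 = 78400 ≡ 1
280^4 ≡ 1^2 = 1
280^8 ≡ 1^2 = 1
280^16 ≡ 1^2 = 1
280^32 ≡ 1^2 = 1
280^64 ≡ 1^2 = 1
71 = 64 + 4 + 2 + 1, so 280^71 ≡ 1·1·1·280 ≡ 280 (mod 281)
280·280 = 78400 ≡ 1 (mod 281)
280 ≠ 1; the check fails.

invalid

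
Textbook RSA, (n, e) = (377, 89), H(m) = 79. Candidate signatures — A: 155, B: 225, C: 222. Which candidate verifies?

C

Candidate A: Squares mod 377: 155^1≡155, 155^2≡274, 155^4≡53, 155^8≡170, 155^16≡248, 155^32≡53, 155^64≡170; 89 = 64 + 16 + 8 + 1, so 155^89 ≡ 170·248·170·155 ≡ 298 (mod 377)
Candidate B: Squares mod 377: 225^1≡225, 225^2≡107, 225^4≡139, 225^8≡94, 225^16≡165, 225^32≡81, 225^64≡152; 89 = 64 + 16 + 8 + 1, so 225^89 ≡ 152·165·94·225 ≡ 361 (mod 377)
Candidate C: Squares mod 377: 222^1≡222, 222^2≡274, 222^4≡53, 222^8≡170, 222^16≡248, 222^32≡53, 222^64≡170; 89 = 64 + 16 + 8 + 1, so 222^89 ≡ 170·248·170·222 ≡ 79 (mod 377)
  → matches H(m) = 79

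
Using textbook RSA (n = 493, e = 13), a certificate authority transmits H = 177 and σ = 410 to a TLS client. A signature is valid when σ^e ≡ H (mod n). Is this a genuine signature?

forged

σ^2 ≡ 410^2 = 168100 ≡ 480
σ^4 ≡ 480^2 = 230400 ≡ 169
σ^8 ≡ 169^2 = 28561 ≡ 460
13 = 8 + 4 + 1, so σ^13 ≡ 460·169·410 ≡ 457 (mod 493)
σ^13 mod 493 = 457, but H = 177.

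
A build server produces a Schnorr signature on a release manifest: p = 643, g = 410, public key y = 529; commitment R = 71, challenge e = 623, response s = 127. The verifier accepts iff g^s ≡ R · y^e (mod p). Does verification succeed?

fails

g^s mod p:
Squares mod 643: 410^1≡410, 410^2≡277, 410^4≡212, 410^8≡577, 410^16≡498, 410^32≡449, 410^64≡342
127 = 64 + 32 + 16 + 8 + 4 + 2 + 1, so 410^127 ≡ 342·449·498·577·212·277·410 ≡ 210 (mod 643)
R · y^e mod p:
Squares mod 643: 529^1≡529, 529^2≡136, 529^4≡492, 529^8≡296, 529^16≡168, 529^32≡575, 529^64≡123, 529^128≡340, 529^256≡503, 529^512≡310
623 = 512 + 64 + 32 + 8 + 4 + 2 + 1, so 529^623 ≡ 310·123·575·296·492·136·529 ≡ 186 (mod 643)
71·186 = 13206 ≡ 346 (mod 643)
210 ≠ 346; the check fails.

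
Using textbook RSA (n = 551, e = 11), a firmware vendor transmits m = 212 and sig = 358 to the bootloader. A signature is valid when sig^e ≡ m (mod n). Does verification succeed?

sig^2 ≡ 358^2 = 128164 ≡ 332
sig^4 ≡ 332^2 = 110224 ≡ 24
sig^8 ≡ 24^2 = 576 ≡ 25
11 = 8 + 2 + 1, so sig^11 ≡ 25·332·358 ≡ 408 (mod 551)
The recovered value 408 does not match the digest 212.

fails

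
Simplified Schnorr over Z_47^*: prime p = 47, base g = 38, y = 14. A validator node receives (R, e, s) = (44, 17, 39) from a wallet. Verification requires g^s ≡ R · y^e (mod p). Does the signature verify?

g^s mod p:
Squares mod 47: 38^1≡38, 38^2≡34, 38^4≡28, 38^8≡32, 38^16≡37, 38^32≡6
39 = 32 + 4 + 2 + 1, so 38^39 ≡ 6·28·34·38 ≡ 10 (mod 47)
R · y^e mod p:
Squares mod 47: 14^1≡14, 14^2≡8, 14^4≡17, 14^8≡7, 14^16≡2
17 = 16 + 1, so 14^17 ≡ 2·14 ≡ 28 (mod 47)
44·28 = 1232 ≡ 10 (mod 47)
10 ≡ 10 (mod 47); signature holds.

verifies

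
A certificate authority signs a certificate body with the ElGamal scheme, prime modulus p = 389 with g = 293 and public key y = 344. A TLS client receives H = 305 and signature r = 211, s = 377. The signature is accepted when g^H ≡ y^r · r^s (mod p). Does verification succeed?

fails

Left side g^H mod p:
293^2 = 85849 ≡ 269
293^4 ≡ 269^2 = 72361 ≡ 7
293^8 ≡ 7^2 = 49
293^16 ≡ 49^2 = 2401 ≡ 67
293^32 ≡ 67^2 = 4489 ≡ 210
293^64 ≡ 210^2 = 44100 ≡ 143
293^128 ≡ 143^2 = 20449 ≡ 221
293^256 ≡ 221^2 = 48841 ≡ 216
305 = 256 + 32 + 16 + 1, so 293^305 ≡ 216·210·67·293 ≡ 315 (mod 389)
Right side y^r · r^s mod p:
344^2 = 118336 ≡ 80
344^4 ≡ 80^2 = 6400 ≡ 176
344^8 ≡ 176^2 = 30976 ≡ 245
344^16 ≡ 245^2 = 60025 ≡ 119
344^32 ≡ 119^2 = 14161 ≡ 157
344^64 ≡ 157^2 = 24649 ≡ 142
344^128 ≡ 142^2 = 20164 ≡ 325
211 = 128 + 64 + 16 + 2 + 1, so 344^211 ≡ 325·142·119·80·344 ≡ 91 (mod 389)
211^2 = 44521 ≡ 175
211^4 ≡ 175^2 = 30625 ≡ 283
211^8 ≡ 283^2 = 80089 ≡ 344
211^16 ≡ 344^2 = 118336 ≡ 80
211^32 ≡ 80^2 = 6400 ≡ 176
211^64 ≡ 176^2 = 30976 ≡ 245
211^128 ≡ 245^2 = 60025 ≡ 119
211^256 ≡ 119^2 = 14161 ≡ 157
377 = 256 + 64 + 32 + 16 + 8 + 1, so 211^377 ≡ 157·245·176·80·344·211 ≡ 372 (mod 389)
91·372 = 33852 ≡ 9 (mod 389)
315 ≠ 9, so verification fails.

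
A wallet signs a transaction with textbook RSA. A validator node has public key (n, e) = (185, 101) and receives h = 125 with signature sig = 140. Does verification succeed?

passes

sig^2 ≡ 140^2 = 19600 ≡ 175
sig^4 ≡ 175^2 = 30625 ≡ 100
sig^8 ≡ 100^2 = 10000 ≡ 10
sig^16 ≡ 10^2 = 100
sig^32 ≡ 100^2 = 10000 ≡ 10
sig^64 ≡ 10^2 = 100
101 = 64 + 32 + 4 + 1, so sig^101 ≡ 100·10·100·140 ≡ 125 (mod 185)
Since 125 equals the digest 125, verification succeeds.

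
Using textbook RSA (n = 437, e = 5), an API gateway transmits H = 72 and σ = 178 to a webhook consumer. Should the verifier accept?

σ^2 ≡ 178^2 = 31684 ≡ 220
σ^4 ≡ 220^2 = 48400 ≡ 330
5 = 4 + 1, so σ^5 ≡ 330·178 ≡ 182 (mod 437)
182 ≠ 72, so verification fails.

reject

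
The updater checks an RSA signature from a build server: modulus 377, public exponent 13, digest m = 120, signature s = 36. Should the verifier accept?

reject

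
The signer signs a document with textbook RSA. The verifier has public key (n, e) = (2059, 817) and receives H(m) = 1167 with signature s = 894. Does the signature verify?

verifies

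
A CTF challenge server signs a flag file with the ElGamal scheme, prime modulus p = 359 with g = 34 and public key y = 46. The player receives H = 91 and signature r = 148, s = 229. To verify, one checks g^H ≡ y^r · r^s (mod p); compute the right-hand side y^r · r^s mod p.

243

46^2 = 2116 ≡ 321
46^4 ≡ 321^2 = 103041 ≡ 8
46^8 ≡ 8^2 = 64
46^16 ≡ 64^2 = 4096 ≡ 147
46^32 ≡ 147^2 = 21609 ≡ 69
46^64 ≡ 69^2 = 4761 ≡ 94
46^128 ≡ 94^2 = 8836 ≡ 220
148 = 128 + 16 + 4, so 46^148 ≡ 220·147·8 ≡ 240 (mod 359)
148^2 = 21904 ≡ 5
148^4 ≡ 5^2 = 25
148^8 ≡ 25^2 = 625 ≡ 266
148^16 ≡ 266^2 = 70756 ≡ 33
148^32 ≡ 33^2 = 1089 ≡ 12
148^64 ≡ 12^2 = 144
148^128 ≡ 144^2 = 20736 ≡ 273
229 = 128 + 64 + 32 + 4 + 1, so 148^229 ≡ 273·144·12·25·148 ≡ 185 (mod 359)
y^r · r^s ≡ 240·185 = 44400 ≡ 243 (mod 359)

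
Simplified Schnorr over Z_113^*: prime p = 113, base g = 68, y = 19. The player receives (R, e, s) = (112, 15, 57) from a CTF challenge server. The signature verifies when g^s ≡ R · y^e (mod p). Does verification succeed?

passes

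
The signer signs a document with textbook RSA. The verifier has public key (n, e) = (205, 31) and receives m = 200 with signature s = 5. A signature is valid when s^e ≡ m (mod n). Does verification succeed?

Squares mod 205: s^1≡5, s^2≡25, s^4≡10, s^8≡100, s^16≡160
31 = 16 + 8 + 4 + 2 + 1, so s^31 ≡ 160·100·10·25·5 ≡ 200 (mod 205)
s^31 mod 205 = 200 matches m.

passes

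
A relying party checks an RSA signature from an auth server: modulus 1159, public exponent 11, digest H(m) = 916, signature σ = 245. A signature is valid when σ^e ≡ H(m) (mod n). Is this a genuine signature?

genuine

σ^2 ≡ 245^2 = 60025 ≡ 916
σ^4 ≡ 916^2 = 839056 ≡ 1099
σ^8 ≡ 1099^2 = 1207801 ≡ 123
11 = 8 + 2 + 1, so σ^11 ≡ 123·916·245 ≡ 916 (mod 1159)
Since 916 equals the digest 916, verification succeeds.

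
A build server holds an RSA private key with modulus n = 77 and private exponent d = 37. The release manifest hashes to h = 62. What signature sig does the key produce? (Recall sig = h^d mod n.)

h^37 mod 77 = 6

6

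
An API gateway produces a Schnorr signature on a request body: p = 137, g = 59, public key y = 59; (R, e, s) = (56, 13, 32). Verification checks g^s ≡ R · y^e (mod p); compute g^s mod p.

115

59^32 mod 137 = 115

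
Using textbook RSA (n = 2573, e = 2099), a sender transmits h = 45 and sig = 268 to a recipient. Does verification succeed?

passes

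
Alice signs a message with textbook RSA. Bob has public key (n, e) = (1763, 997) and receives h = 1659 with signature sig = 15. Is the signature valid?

valid

sig^2 ≡ 15^2 = 225
sig^4 ≡ 225^2 = 50625 ≡ 1261
sig^8 ≡ 1261^2 = 1590121 ≡ 1658
sig^16 ≡ 1658^2 = 2748964 ≡ 447
sig^32 ≡ 447^2 = 199809 ≡ 590
sig^64 ≡ 590^2 = 348100 ≡ 789
sig^128 ≡ 789^2 = 622521 ≡ 182
sig^256 ≡ 182^2 = 33124 ≡ 1390
sig^512 ≡ 1390^2 = 1932100 ≡ 1615
997 = 512 + 256 + 128 + 64 + 32 + 4 + 1, so sig^997 ≡ 1615·1390·182·789·590·1261·15 ≡ 1659 (mod 1763)
Since 1659 equals the digest 1659, verification succeeds.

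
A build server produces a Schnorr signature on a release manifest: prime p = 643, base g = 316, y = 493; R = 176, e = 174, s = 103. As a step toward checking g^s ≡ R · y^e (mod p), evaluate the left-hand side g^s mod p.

610

316^2 = 99856 ≡ 191
316^4 ≡ 191^2 = 36481 ≡ 473
316^8 ≡ 473^2 = 223729 ≡ 608
316^16 ≡ 608^2 = 369664 ≡ 582
316^32 ≡ 582^2 = 338724 ≡ 506
316^64 ≡ 506^2 = 256036 ≡ 122
103 = 64 + 32 + 4 + 2 + 1, so 316^103 ≡ 122·506·473·191·316 ≡ 610 (mod 643)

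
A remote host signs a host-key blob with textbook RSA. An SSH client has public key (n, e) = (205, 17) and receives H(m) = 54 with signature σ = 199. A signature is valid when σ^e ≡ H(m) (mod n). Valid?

Squares mod 205: σ^1≡199, σ^2≡36, σ^4≡66, σ^8≡51, σ^16≡141
17 = 16 + 1, so σ^17 ≡ 141·199 ≡ 179 (mod 205)
The recovered value 179 does not match the digest 54.

no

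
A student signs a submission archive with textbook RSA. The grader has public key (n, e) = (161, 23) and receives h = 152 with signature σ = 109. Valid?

no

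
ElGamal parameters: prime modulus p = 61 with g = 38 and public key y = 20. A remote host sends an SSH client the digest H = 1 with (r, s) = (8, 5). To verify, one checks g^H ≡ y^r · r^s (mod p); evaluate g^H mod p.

38

38^1 mod 61 = 38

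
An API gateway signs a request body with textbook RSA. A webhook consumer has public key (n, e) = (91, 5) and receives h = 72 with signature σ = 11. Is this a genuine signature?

σ^2 ≡ 11^2 = 121 ≡ 30
σ^4 ≡ 30^2 = 900 ≡ 81
5 = 4 + 1, so σ^5 ≡ 81·11 ≡ 72 (mod 91)
Since 72 equals the digest 72, verification succeeds.

genuine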